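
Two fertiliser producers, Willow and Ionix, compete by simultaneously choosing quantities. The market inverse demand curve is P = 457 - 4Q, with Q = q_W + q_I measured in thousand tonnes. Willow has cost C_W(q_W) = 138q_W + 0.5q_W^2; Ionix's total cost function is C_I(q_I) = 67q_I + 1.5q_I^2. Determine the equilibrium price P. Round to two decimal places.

Willow's profit: π_W = (457 - 4Q)q_W - (138q_W + (1/2)q_W²). Setting ∂π_W/∂q_W = 0: 319 - 9q_W - 4(q_I) = 0.
Ionix's profit: π_I = (457 - 4Q)q_I - (67q_I + (3/2)q_I²). Setting ∂π_I/∂q_I = 0: 390 - 11q_I - 4(q_W) = 0.
Rearranging gives the reaction functions q_W = (319 - 4q_I)/9 and q_I = (390 - 4q_W)/11.
Solving the pair: q_W = 1949/83, q_I = 26.9157.
Total output Q = 50.3976, so price P = 457 - 4·50.3976 = 255.4096.

255.41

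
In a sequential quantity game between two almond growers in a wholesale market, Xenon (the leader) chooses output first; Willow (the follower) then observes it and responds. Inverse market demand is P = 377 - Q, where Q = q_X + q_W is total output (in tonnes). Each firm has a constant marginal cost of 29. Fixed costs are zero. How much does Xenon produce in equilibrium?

174

Solve by backward induction. Given q_X, the follower Willow maximises π_W = (377 - q_X - q_W)q_W - 29q_W.
∂π_W/∂q_W = 348 - q_X - 2q_W = 0 gives the reaction function q_W = (348 - q_X)/2.
The leader anticipates this reaction. Substituting into P = 377 - Q gives P = 203 - (1/2)q_X, so π_X = (203 - (1/2)q_X)q_X - 29q_X.
Maximising: ∂π_X/∂q_X = 174 - q_X = 0, giving q_X = 174.
Then q_W = (348 - 174)/2 = 87.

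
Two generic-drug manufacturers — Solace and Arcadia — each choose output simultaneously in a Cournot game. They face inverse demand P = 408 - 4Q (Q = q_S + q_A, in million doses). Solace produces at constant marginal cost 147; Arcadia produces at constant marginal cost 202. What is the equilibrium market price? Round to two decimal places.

Solace's profit: π_S = (408 - 4Q)q_S - (147q_S). Setting ∂π_S/∂q_S = 0: 261 - 8q_S - 4(q_A) = 0.
Arcadia's profit: π_A = (408 - 4Q)q_A - (202q_A). Setting ∂π_A/∂q_A = 0: 206 - 8q_A - 4(q_S) = 0.
Rearranging gives the reaction functions q_S = (261 - 4q_A)/8 and q_A = (206 - 4q_S)/8.
Solving the pair: q_S = 79/3, q_A = 151/12.
Total output Q = 467/12, so price P = 408 - 4·(467/12) = 757/3.

252.33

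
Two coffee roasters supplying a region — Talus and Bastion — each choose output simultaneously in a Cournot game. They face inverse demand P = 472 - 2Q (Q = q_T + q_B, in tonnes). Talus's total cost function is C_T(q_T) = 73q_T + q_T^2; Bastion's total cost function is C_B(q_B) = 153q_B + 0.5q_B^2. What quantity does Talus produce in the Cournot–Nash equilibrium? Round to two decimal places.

Talus's profit: π_T = (472 - 2Q)q_T - (73q_T + q_T²). Setting ∂π_T/∂q_T = 0: 399 - 6q_T - 2(q_B) = 0.
Bastion's profit: π_B = (472 - 2Q)q_B - (153q_B + (1/2)q_B²). Setting ∂π_B/∂q_B = 0: 319 - 5q_B - 2(q_T) = 0.
Best responses: q_T = (399 - 2q_B)/6, q_B = (319 - 2q_T)/5.
Substituting one into the other gives q_T = 1357/26 and q_B = 558/13.

52.19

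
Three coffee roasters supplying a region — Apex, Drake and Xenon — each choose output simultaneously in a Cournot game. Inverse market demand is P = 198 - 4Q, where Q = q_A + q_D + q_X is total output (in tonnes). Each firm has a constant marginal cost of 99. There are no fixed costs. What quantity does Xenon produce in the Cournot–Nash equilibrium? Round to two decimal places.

6.19

A representative firm's profit is π_i = q_i(198 - 4Q) - 99q_i.
Setting ∂π_i/∂q_i = 0 with rivals' quantities fixed: 99 - 8q_i - 4·Σ_{j≠i} q_j = 0.
By symmetry each firm produces the same amount; substituting Σ_{j≠i} q_j = 2q_i yields q_i = 99/16.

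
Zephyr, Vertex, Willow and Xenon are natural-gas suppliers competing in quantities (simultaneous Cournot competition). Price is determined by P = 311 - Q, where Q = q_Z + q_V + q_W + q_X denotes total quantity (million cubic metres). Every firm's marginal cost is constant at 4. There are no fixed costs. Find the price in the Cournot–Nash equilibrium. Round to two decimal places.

A representative firm's profit is π_i = q_i(311 - Q) - 4q_i.
First-order condition (treating rivals' output as given): 307 - 2q_i - Σ_{j≠i} q_j = 0.
By symmetry each firm produces the same amount; substituting Σ_{j≠i} q_j = 3q_i yields q_i = 307/5.
Total output Q = 1228/5, so price P = 311 - 1228/5 = 327/5.

65.40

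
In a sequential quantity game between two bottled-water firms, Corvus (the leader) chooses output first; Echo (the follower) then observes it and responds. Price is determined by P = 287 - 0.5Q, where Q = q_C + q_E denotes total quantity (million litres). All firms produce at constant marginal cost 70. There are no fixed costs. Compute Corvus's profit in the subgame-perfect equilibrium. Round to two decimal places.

11772.25

The follower Echo best-responds to any q_C: π_E = (287 - 0.5Q)q_E - 70q_E.
Setting the follower's marginal profit to zero, 217 - (1/2)q_C - q_E = 0, i.e. q_E = (217 - (1/2)q_C).
Corvus substitutes q_E(q_C) into its own profit: π_C = q_C(287 - (1/2)q_C - (217 - (1/2)q_C)/2) - 70q_C = (357/2 - (1/4)q_C)q_C - 70q_C.
Maximising: ∂π_C/∂q_C = 217/2 - (1/2)q_C = 0, giving q_C = 217.
Then q_E = (217 - (1/2)·217) = 217/2.
Price P = 287 - (1/2)·(651/2) = 497/4.
Corvus's profit: (497/4 - 70)·217 = 11772.2500.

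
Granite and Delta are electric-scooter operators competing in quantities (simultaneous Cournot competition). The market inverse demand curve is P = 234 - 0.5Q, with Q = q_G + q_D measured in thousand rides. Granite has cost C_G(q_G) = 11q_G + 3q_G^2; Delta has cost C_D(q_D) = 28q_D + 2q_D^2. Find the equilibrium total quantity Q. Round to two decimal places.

Granite's profit: π_G = (234 - 0.5Q)q_G - (11q_G + 3q_G²). Setting ∂π_G/∂q_G = 0: 223 - 7q_G - (1/2)(q_D) = 0.
Delta's first-order condition: 206 - 5q_D - (1/2)(q_G) = 0.
Best responses: q_G = (223 - (1/2)q_D)/7, q_D = (206 - (1/2)q_G)/5.
Solving the pair: q_G = 29.1223, q_D = 38.2878.
Total output Q = 29.1223 + 38.2878 = 67.4101.

67.41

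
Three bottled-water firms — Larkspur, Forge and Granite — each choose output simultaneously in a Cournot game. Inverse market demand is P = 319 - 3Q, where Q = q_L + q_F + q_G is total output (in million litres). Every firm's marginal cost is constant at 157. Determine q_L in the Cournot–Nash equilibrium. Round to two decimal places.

13.50

Each firm earns π_i = (319 - 3Q)q_i - 157q_i.
Setting ∂π_i/∂q_i = 0 with rivals' quantities fixed: 162 - 6q_i - 3·Σ_{j≠i} q_j = 0.
By symmetry each firm produces the same amount; substituting Σ_{j≠i} q_j = 2q_i yields q_i = 162/12 = 27/2.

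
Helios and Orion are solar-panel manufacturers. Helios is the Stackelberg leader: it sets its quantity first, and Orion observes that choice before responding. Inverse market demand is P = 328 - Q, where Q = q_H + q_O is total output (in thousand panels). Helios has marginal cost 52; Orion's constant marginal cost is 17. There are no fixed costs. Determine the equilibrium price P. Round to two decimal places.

112.25

The follower Orion best-responds to any q_H: π_O = (328 - Q)q_O - 17q_O.
Follower FOC: 311 - q_H - 2q_O = 0, so q_O(q_H) = (311 - q_H)/2.
Helios substitutes q_O(q_H) into its own profit: π_H = q_H(328 - q_H - (311 - q_H)/2) - 52q_H = (345/2 - (1/2)q_H)q_H - 52q_H.
Maximising: ∂π_H/∂q_H = 241/2 - q_H = 0, giving q_H = 241/2.
Then q_O = (311 - 241/2)/2 = 381/4.
Total output Q = 863/4, so price P = 328 - 863/4 = 449/4.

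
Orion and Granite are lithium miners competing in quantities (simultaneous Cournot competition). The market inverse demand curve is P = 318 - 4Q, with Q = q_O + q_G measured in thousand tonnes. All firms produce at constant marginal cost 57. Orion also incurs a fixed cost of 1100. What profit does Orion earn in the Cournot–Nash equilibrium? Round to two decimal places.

A representative firm's profit is π_i = q_i(318 - 4Q) - 57q_i.
First-order condition (treating rivals' output as given): 261 - 8q_i - 4q_j = 0.
By symmetry each firm produces the same amount; substituting q_j = q_i yields q_i = 261/12 = 87/4.
Price P = 318 - 4·(87/2) = 144.
Orion's profit: (144 - 57)·(87/4) - 1100 = 792.2500.

792.25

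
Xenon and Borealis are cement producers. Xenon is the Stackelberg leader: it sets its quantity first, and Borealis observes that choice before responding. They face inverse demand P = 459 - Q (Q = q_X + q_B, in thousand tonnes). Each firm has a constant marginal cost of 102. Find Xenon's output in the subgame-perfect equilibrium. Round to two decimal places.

178.50

The follower Borealis best-responds to any q_X: π_B = (459 - Q)q_B - 102q_B.
∂π_B/∂q_B = 357 - q_X - 2q_B = 0 gives the reaction function q_B = (357 - q_X)/2.
Xenon substitutes q_B(q_X) into its own profit: π_X = q_X(459 - q_X - (357 - q_X)/2) - 102q_X = (561/2 - (1/2)q_X)q_X - 102q_X.
Leader FOC: 357/2 - q_X = 0, so q_X = 357/2.
Then q_B = (357 - 357/2)/2 = 357/4.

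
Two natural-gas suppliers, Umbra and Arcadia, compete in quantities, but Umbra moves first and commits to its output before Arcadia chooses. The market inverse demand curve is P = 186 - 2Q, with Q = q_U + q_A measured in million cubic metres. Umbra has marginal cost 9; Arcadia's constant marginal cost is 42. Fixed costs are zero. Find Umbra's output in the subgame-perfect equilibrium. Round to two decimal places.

52.50

Solve by backward induction. Given q_U, the follower Arcadia maximises π_A = (186 - 2q_U - 2q_A)q_A - 42q_A.
Follower FOC: 144 - 2q_U - 4q_A = 0, so q_A(q_U) = (144 - 2q_U)/4.
The leader anticipates this reaction. Substituting into P = 186 - 2Q gives P = 114 - q_U, so π_U = (114 - q_U)q_U - 9q_U.
Leader FOC: 105 - 2q_U = 0, so q_U = 105/2.
Then q_A = (144 - 2·(105/2))/4 = 39/4.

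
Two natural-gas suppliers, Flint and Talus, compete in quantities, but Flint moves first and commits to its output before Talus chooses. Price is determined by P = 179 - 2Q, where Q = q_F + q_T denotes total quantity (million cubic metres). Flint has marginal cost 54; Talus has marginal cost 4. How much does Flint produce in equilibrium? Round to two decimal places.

18.75

Solve by backward induction. Given q_F, the follower Talus maximises π_T = (179 - 2q_F - 2q_T)q_T - 4q_T.
Follower FOC: 175 - 2q_F - 4q_T = 0, so q_T(q_F) = (175 - 2q_F)/4.
The leader anticipates this reaction. Substituting into P = 179 - 2Q gives P = 183/2 - q_F, so π_F = (183/2 - q_F)q_F - 54q_F.
Leader FOC: 75/2 - 2q_F = 0, so q_F = 75/4.
Then q_T = (175 - 2·(75/4))/4 = 275/8.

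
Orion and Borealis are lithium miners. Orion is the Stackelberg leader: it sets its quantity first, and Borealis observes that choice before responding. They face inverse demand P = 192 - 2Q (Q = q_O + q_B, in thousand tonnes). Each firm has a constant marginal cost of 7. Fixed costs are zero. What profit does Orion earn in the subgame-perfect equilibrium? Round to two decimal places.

Solve by backward induction. Given q_O, the follower Borealis maximises π_B = (192 - 2q_O - 2q_B)q_B - 7q_B.
Setting the follower's marginal profit to zero, 185 - 2q_O - 4q_B = 0, i.e. q_B = (185 - 2q_O)/4.
The leader anticipates this reaction. Substituting into P = 192 - 2Q gives P = 199/2 - q_O, so π_O = (199/2 - q_O)q_O - 7q_O.
The leader's first-order condition 185/2 - 2q_O = 0 yields q_O = 185/4.
Then q_B = (185 - 2·(185/4))/4 = 185/8.
Price P = 192 - 2·(555/8) = 213/4.
Orion's profit: (213/4 - 7)·(185/4) = 2139.0625.

2139.06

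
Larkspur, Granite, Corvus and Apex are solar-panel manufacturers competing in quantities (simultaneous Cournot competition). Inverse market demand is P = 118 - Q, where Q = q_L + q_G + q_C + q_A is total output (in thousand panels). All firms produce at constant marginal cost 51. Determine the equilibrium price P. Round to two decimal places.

64.40

Each firm earns π_i = (118 - Q)q_i - 51q_i.
Setting ∂π_i/∂q_i = 0 with rivals' quantities fixed: 67 - 2q_i - Σ_{j≠i} q_j = 0.
By symmetry each firm produces the same amount; substituting Σ_{j≠i} q_j = 3q_i yields q_i = 67/5.
Total output Q = 268/5, so price P = 118 - 268/5 = 322/5.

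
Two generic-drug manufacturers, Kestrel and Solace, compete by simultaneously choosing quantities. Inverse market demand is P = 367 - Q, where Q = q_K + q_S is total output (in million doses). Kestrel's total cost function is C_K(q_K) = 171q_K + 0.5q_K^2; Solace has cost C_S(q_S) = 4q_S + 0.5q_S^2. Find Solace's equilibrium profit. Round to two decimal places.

18690.21

Kestrel's profit: π_K = (367 - Q)q_K - (171q_K + (1/2)q_K²). Setting ∂π_K/∂q_K = 0: 196 - 3q_K - (q_S) = 0.
Solace's first-order condition: 363 - 3q_S - (q_K) = 0.
Best responses: q_K = (196 - q_S)/3, q_S = (363 - q_K)/3.
Solving the pair: q_K = 225/8, q_S = 893/8.
Price P = 367 - 559/4 = 909/4.
Solace's profit: (909/4)·(893/8) - 4·(893/8) - (1/2)(893/8)² = 18690.2109.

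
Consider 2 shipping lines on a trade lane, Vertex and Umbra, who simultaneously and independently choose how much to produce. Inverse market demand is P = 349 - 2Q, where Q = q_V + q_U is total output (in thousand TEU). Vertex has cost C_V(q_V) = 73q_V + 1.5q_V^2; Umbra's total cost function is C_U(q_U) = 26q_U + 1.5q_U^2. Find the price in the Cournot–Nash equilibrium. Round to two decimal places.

215.89

Vertex's profit: π_V = (349 - 2Q)q_V - (73q_V + (3/2)q_V²). Setting ∂π_V/∂q_V = 0: 276 - 7q_V - 2(q_U) = 0.
Umbra's profit: π_U = (349 - 2Q)q_U - (26q_U + (3/2)q_U²). Setting ∂π_U/∂q_U = 0: 323 - 7q_U - 2(q_V) = 0.
So q_V = (276 - 2q_U)/7 and q_U = (323 - 2q_V)/7.
Substituting one into the other gives q_V = 1286/45 and q_U = 1709/45.
Total output Q = 599/9, so price P = 349 - 2·(599/9) = 1943/9.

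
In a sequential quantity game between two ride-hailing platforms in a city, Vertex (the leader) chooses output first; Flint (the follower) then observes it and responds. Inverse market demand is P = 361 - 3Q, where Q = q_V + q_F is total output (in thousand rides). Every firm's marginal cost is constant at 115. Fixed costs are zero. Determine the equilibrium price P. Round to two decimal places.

176.50

The follower Flint best-responds to any q_V: π_F = (361 - 3Q)q_F - 115q_F.
Follower FOC: 246 - 3q_V - 6q_F = 0, so q_F(q_V) = (246 - 3q_V)/6.
Vertex substitutes q_F(q_V) into its own profit: π_V = q_V(361 - 3q_V - (246 - 3q_V)/2) - 115q_V = (238 - (3/2)q_V)q_V - 115q_V.
Leader FOC: 123 - 3q_V = 0, so q_V = 41.
Then q_F = (246 - 3·41)/6 = 41/2.
Total output Q = 123/2, so price P = 361 - 3·(123/2) = 353/2.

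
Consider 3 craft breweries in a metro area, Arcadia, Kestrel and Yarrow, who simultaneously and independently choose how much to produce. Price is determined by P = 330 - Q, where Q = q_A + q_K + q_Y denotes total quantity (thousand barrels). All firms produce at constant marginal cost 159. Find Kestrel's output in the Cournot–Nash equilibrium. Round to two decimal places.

Each firm earns π_i = (330 - Q)q_i - 159q_i.
Setting ∂π_i/∂q_i = 0 with rivals' quantities fixed: 171 - 2q_i - Σ_{j≠i} q_j = 0.
By symmetry each firm produces the same amount; substituting Σ_{j≠i} q_j = 2q_i yields q_i = 171/4.

42.75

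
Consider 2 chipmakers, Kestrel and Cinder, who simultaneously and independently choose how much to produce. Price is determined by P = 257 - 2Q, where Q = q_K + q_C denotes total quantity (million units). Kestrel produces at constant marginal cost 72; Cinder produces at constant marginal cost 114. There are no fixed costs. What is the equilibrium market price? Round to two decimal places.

Kestrel's profit: π_K = (257 - 2Q)q_K - (72q_K). Setting ∂π_K/∂q_K = 0: 185 - 4q_K - 2(q_C) = 0.
Cinder's profit: π_C = (257 - 2Q)q_C - (114q_C). Setting ∂π_C/∂q_C = 0: 143 - 4q_C - 2(q_K) = 0.
So q_K = (185 - 2q_C)/4 and q_C = (143 - 2q_K)/4.
Solving the pair: q_K = 227/6, q_C = 101/6.
Total output Q = 164/3, so price P = 257 - 2·(164/3) = 443/3.

147.67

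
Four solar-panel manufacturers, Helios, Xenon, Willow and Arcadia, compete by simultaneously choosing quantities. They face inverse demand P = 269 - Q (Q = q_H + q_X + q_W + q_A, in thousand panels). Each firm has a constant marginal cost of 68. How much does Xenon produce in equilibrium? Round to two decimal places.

40.20

A representative firm's profit is π_i = q_i(269 - Q) - 68q_i.
Setting ∂π_i/∂q_i = 0 with rivals' quantities fixed: 201 - 2q_i - Σ_{j≠i} q_j = 0.
By symmetry each firm produces the same amount; substituting Σ_{j≠i} q_j = 3q_i yields q_i = 201/5.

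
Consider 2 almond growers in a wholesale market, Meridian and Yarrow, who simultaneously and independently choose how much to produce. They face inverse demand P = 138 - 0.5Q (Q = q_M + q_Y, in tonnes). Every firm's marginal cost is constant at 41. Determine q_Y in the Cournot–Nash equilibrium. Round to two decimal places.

64.67

Each firm earns π_i = (138 - 0.5Q)q_i - 41q_i.
Setting ∂π_i/∂q_i = 0 with rivals' quantities fixed: 97 - q_i - (1/2)q_j = 0.
With identical firms every q_j equals q_i, so q_j = q_i and 97 = (3/2)q_i, giving q_i = 194/3.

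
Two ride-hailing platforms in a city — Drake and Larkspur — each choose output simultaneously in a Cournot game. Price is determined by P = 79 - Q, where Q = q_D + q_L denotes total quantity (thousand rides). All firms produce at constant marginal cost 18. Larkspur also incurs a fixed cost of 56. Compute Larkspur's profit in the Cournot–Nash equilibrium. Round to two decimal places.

A representative firm's profit is π_i = q_i(79 - Q) - 18q_i.
First-order condition (treating rivals' output as given): 61 - 2q_i - q_j = 0.
By symmetry each firm produces the same amount; substituting q_j = q_i yields q_i = 61/3.
Price P = 79 - 122/3 = 115/3.
Larkspur's profit: (115/3 - 18)·(61/3) - 56 = 357.4444.

357.44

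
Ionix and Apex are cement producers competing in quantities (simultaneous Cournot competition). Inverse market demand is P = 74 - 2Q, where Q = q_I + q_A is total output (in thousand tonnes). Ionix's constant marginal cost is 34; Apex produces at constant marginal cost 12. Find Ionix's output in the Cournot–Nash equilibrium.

3

Ionix's profit: π_I = (74 - 2Q)q_I - (34q_I). Setting ∂π_I/∂q_I = 0: 40 - 4q_I - 2(q_A) = 0.
Apex's first-order condition: 62 - 4q_A - 2(q_I) = 0.
Best responses: q_I = (40 - 2q_A)/4, q_A = (62 - 2q_I)/4.
Substituting one into the other gives q_I = 3 and q_A = 14.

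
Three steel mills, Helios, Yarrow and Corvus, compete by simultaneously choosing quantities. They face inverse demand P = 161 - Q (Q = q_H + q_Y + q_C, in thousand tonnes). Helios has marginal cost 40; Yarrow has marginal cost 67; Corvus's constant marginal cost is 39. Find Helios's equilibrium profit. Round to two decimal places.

1350.56

Helios's profit: π_H = (161 - Q)q_H - (40q_H). Setting ∂π_H/∂q_H = 0: 121 - 2q_H - (q_Y + q_C) = 0.
Yarrow's profit: π_Y = (161 - Q)q_Y - (67q_Y). Setting ∂π_Y/∂q_Y = 0: 94 - 2q_Y - (q_H + q_C) = 0.
Corvus's first-order condition: 122 - 2q_C - (q_H + q_Y) = 0.
Adding the 3 conditions: 337 − 2Q − 2Q = 0, i.e. Q = 337/4.
Back-substituting: q_H = (121 − 337/4) = 147/4, q_Y = (94 − 337/4) = 39/4, q_C = (122 − 337/4) = 151/4.
Price P = 161 - 337/4 = 307/4.
Helios's profit: (307/4 - 40)·(147/4) = 1350.5625.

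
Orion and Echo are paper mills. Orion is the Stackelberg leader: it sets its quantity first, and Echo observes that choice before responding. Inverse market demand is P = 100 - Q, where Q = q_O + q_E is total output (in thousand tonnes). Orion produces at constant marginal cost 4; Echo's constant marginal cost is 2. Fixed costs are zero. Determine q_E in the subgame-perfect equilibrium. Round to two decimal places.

25.50

Solve by backward induction. Given q_O, the follower Echo maximises π_E = (100 - q_O - q_E)q_E - 2q_E.
Setting the follower's marginal profit to zero, 98 - q_O - 2q_E = 0, i.e. q_E = (98 - q_O)/2.
Orion substitutes q_E(q_O) into its own profit: π_O = q_O(100 - q_O - (98 - q_O)/2) - 4q_O = (51 - (1/2)q_O)q_O - 4q_O.
Maximising: ∂π_O/∂q_O = 47 - q_O = 0, giving q_O = 47.
Then q_E = (98 - 47)/2 = 51/2.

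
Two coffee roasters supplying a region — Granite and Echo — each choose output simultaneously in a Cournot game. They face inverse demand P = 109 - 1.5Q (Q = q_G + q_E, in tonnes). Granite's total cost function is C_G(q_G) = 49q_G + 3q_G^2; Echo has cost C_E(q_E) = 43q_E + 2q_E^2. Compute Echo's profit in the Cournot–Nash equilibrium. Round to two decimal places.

Granite's profit: π_G = (109 - 1.5Q)q_G - (49q_G + 3q_G²). Setting ∂π_G/∂q_G = 0: 60 - 9q_G - (3/2)(q_E) = 0.
Echo's first-order condition: 66 - 7q_E - (3/2)(q_G) = 0.
So q_G = (60 - (3/2)q_E)/9 and q_E = (66 - (3/2)q_G)/7.
Solving the pair: q_G = 428/81, q_E = 224/27.
Price P = 109 - (3/2)·(1100/81) = 88.6296.
Echo's profit: 88.6296·(224/27) - 43·(224/27) - 2(224/27)² = 240.8999.

240.90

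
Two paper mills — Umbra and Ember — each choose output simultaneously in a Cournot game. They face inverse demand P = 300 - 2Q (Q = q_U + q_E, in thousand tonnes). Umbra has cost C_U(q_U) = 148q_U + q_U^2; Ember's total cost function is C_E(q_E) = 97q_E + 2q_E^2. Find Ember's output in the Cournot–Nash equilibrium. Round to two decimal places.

Umbra's profit: π_U = (300 - 2Q)q_U - (148q_U + q_U²). Setting ∂π_U/∂q_U = 0: 152 - 6q_U - 2(q_E) = 0.
Ember's profit: π_E = (300 - 2Q)q_E - (97q_E + 2q_E²). Setting ∂π_E/∂q_E = 0: 203 - 8q_E - 2(q_U) = 0.
Rearranging gives the reaction functions q_U = (152 - 2q_E)/6 and q_E = (203 - 2q_U)/8.
Substituting one into the other gives q_U = 405/22 and q_E = 457/22.

20.77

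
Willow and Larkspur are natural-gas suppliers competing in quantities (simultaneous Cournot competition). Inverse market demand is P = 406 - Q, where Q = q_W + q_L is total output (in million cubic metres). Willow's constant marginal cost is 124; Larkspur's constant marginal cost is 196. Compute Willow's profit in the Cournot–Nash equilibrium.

Willow's profit: π_W = (406 - Q)q_W - (124q_W). Setting ∂π_W/∂q_W = 0: 282 - 2q_W - (q_L) = 0.
Larkspur's profit: π_L = (406 - Q)q_L - (196q_L). Setting ∂π_L/∂q_L = 0: 210 - 2q_L - (q_W) = 0.
Best responses: q_W = (282 - q_L)/2, q_L = (210 - q_W)/2.
Substituting one into the other gives q_W = 118 and q_L = 46.
Price P = 406 - 164 = 242.
Willow's profit: (242 - 124)·118 = 13924.

13924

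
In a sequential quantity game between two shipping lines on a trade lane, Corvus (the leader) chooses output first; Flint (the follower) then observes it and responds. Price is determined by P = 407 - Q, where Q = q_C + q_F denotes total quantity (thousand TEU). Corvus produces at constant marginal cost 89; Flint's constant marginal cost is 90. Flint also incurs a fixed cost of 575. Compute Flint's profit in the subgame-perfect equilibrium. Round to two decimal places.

Solve by backward induction. Given q_C, the follower Flint maximises π_F = (407 - q_C - q_F)q_F - 90q_F.
Setting the follower's marginal profit to zero, 317 - q_C - 2q_F = 0, i.e. q_F = (317 - q_C)/2.
The leader anticipates this reaction. Substituting into P = 407 - Q gives P = 497/2 - (1/2)q_C, so π_C = (497/2 - (1/2)q_C)q_C - 89q_C.
The leader's first-order condition 319/2 - q_C = 0 yields q_C = 319/2.
Then q_F = (317 - 319/2)/2 = 315/4.
Price P = 407 - 953/4 = 675/4.
Flint's profit: (675/4 - 90)·(315/4) - 575 = 5626.5625.

5626.56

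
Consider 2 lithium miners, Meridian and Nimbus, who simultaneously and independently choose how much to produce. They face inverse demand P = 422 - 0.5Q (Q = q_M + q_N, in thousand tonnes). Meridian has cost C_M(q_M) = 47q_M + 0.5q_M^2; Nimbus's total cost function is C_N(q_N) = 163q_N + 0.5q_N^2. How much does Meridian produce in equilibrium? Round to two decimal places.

Meridian's profit: π_M = (422 - 0.5Q)q_M - (47q_M + (1/2)q_M²). Setting ∂π_M/∂q_M = 0: 375 - 2q_M - (1/2)(q_N) = 0.
Nimbus's first-order condition: 259 - 2q_N - (1/2)(q_M) = 0.
Best responses: q_M = (375 - (1/2)q_N)/2, q_N = (259 - (1/2)q_M)/2.
Substituting one into the other gives q_M = 165.4667 and q_N = 1322/15.

165.47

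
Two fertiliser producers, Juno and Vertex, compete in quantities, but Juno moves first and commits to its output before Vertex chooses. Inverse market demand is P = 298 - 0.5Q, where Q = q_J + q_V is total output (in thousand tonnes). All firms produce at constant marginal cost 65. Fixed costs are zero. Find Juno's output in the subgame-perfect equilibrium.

233

Solve by backward induction. Given q_J, the follower Vertex maximises π_V = (298 - (1/2)q_J - (1/2)q_V)q_V - 65q_V.
Setting the follower's marginal profit to zero, 233 - (1/2)q_J - q_V = 0, i.e. q_V = (233 - (1/2)q_J).
Juno substitutes q_V(q_J) into its own profit: π_J = q_J(298 - (1/2)q_J - (233 - (1/2)q_J)/2) - 65q_J = (363/2 - (1/4)q_J)q_J - 65q_J.
Leader FOC: 233/2 - (1/2)q_J = 0, so q_J = 233.
Then q_V = (233 - (1/2)·233) = 233/2.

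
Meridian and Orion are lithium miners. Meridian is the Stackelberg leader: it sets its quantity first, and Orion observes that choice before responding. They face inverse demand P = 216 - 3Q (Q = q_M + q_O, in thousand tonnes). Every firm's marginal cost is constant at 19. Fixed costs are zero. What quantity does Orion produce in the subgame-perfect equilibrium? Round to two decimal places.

Solve by backward induction. Given q_M, the follower Orion maximises π_O = (216 - 3q_M - 3q_O)q_O - 19q_O.
Follower FOC: 197 - 3q_M - 6q_O = 0, so q_O(q_M) = (197 - 3q_M)/6.
Meridian substitutes q_O(q_M) into its own profit: π_M = q_M(216 - 3q_M - (197 - 3q_M)/2) - 19q_M = (235/2 - (3/2)q_M)q_M - 19q_M.
Maximising: ∂π_M/∂q_M = 197/2 - 3q_M = 0, giving q_M = 197/6.
Then q_O = (197 - 3·(197/6))/6 = 197/12.

16.42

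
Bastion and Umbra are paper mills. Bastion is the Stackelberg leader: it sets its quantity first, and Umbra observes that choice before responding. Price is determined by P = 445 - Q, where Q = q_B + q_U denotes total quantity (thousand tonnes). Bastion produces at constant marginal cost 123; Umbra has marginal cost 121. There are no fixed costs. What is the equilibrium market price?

Solve by backward induction. Given q_B, the follower Umbra maximises π_U = (445 - q_B - q_U)q_U - 121q_U.
Follower FOC: 324 - q_B - 2q_U = 0, so q_U(q_B) = (324 - q_B)/2.
The leader anticipates this reaction. Substituting into P = 445 - Q gives P = 283 - (1/2)q_B, so π_B = (283 - (1/2)q_B)q_B - 123q_B.
Maximising: ∂π_B/∂q_B = 160 - q_B = 0, giving q_B = 160.
Then q_U = (324 - 160)/2 = 82.
Total output Q = 242, so price P = 445 - 242 = 203.

203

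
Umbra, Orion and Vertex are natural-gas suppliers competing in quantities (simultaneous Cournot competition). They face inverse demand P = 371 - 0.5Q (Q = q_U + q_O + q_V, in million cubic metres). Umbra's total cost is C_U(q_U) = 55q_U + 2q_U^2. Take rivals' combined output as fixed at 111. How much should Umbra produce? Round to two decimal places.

With rivals' combined output fixed at 111, Umbra's profit is π_U = (371 - (1/2)·111 - (1/2)q_U)q_U - (55q_U + 2q_U²) = (631/2 - (1/2)q_U)q_U - (55q_U + 2q_U²).
∂π_U/∂q_U = 521/2 - 5q_U = 0, so q_U = 521/10.

52.10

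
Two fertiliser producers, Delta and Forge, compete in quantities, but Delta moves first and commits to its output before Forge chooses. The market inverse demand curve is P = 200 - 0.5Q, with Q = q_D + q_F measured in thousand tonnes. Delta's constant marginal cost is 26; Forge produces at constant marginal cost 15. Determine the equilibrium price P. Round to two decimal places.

Solve by backward induction. Given q_D, the follower Forge maximises π_F = (200 - (1/2)q_D - (1/2)q_F)q_F - 15q_F.
Setting the follower's marginal profit to zero, 185 - (1/2)q_D - q_F = 0, i.e. q_F = (185 - (1/2)q_D).
Delta substitutes q_F(q_D) into its own profit: π_D = q_D(200 - (1/2)q_D - (185 - (1/2)q_D)/2) - 26q_D = (215/2 - (1/4)q_D)q_D - 26q_D.
Leader FOC: 163/2 - (1/2)q_D = 0, so q_D = 163.
Then q_F = (185 - (1/2)·163) = 207/2.
Total output Q = 533/2, so price P = 200 - (1/2)·(533/2) = 267/4.

66.75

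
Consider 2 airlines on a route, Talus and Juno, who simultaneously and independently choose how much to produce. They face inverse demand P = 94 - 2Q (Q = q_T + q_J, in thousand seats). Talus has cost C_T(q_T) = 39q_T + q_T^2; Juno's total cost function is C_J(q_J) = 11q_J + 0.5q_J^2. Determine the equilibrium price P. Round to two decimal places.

55.77

Talus's profit: π_T = (94 - 2Q)q_T - (39q_T + q_T²). Setting ∂π_T/∂q_T = 0: 55 - 6q_T - 2(q_J) = 0.
Juno's first-order condition: 83 - 5q_J - 2(q_T) = 0.
So q_T = (55 - 2q_J)/6 and q_J = (83 - 2q_T)/5.
Substituting one into the other gives q_T = 109/26 and q_J = 194/13.
Total output Q = 497/26, so price P = 94 - 2·(497/26) = 725/13.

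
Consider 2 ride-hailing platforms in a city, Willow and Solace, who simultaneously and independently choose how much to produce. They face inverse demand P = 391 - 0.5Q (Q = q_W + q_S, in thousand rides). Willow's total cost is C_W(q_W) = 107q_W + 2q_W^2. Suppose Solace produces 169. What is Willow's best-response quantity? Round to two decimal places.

With the rival's output fixed at 169, Willow's profit is π_W = (391 - (1/2)·169 - (1/2)q_W)q_W - (107q_W + 2q_W²) = (613/2 - (1/2)q_W)q_W - (107q_W + 2q_W²).
∂π_W/∂q_W = 399/2 - 5q_W = 0, so q_W = 399/10.

39.90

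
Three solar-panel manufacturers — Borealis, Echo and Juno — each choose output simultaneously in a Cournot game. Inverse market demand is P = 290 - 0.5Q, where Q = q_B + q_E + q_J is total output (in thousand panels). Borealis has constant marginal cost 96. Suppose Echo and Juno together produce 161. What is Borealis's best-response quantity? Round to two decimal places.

With rivals' combined output fixed at 161, Borealis's profit is π_B = (290 - (1/2)·161 - (1/2)q_B)q_B - (96q_B) = (419/2 - (1/2)q_B)q_B - (96q_B).
∂π_B/∂q_B = 227/2 - q_B = 0, so q_B = 227/2.

113.50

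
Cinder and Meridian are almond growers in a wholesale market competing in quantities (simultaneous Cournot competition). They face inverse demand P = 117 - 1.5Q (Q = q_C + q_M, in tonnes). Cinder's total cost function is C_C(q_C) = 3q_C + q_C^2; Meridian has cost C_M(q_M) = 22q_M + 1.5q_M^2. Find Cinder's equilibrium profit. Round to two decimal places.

951.94

Cinder's profit: π_C = (117 - 1.5Q)q_C - (3q_C + q_C²). Setting ∂π_C/∂q_C = 0: 114 - 5q_C - (3/2)(q_M) = 0.
Meridian's profit: π_M = (117 - 1.5Q)q_M - (22q_M + (3/2)q_M²). Setting ∂π_M/∂q_M = 0: 95 - 6q_M - (3/2)(q_C) = 0.
Rearranging gives the reaction functions q_C = (114 - (3/2)q_M)/5 and q_M = (95 - (3/2)q_C)/6.
Solving the pair: q_C = 722/37, q_M = 1216/111.
Price P = 117 - (3/2)·30.4685 = 71.2973.
Cinder's profit: 71.2973·(722/37) - 3·(722/37) - (722/37)² = 951.9430.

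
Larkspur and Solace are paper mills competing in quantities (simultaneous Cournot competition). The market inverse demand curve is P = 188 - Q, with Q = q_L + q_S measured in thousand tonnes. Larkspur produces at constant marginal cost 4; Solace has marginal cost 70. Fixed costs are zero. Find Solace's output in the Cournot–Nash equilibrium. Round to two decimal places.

Larkspur's profit: π_L = (188 - Q)q_L - (4q_L). Setting ∂π_L/∂q_L = 0: 184 - 2q_L - (q_S) = 0.
Solace's first-order condition: 118 - 2q_S - (q_L) = 0.
So q_L = (184 - q_S)/2 and q_S = (118 - q_L)/2.
Solving the pair: q_L = 250/3, q_S = 52/3.

17.33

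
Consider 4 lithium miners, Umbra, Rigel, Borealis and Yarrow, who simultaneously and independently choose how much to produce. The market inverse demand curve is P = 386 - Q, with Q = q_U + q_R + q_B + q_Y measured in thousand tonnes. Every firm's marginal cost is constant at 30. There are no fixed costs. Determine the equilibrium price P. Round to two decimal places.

Each firm earns π_i = (386 - Q)q_i - 30q_i.
Setting ∂π_i/∂q_i = 0 with rivals' quantities fixed: 356 - 2q_i - Σ_{j≠i} q_j = 0.
With identical firms every q_j equals q_i, so Σ_{j≠i} q_j = 3q_i and 356 = 5q_i, giving q_i = 356/5.
Total output Q = 1424/5, so price P = 386 - 1424/5 = 506/5.

101.20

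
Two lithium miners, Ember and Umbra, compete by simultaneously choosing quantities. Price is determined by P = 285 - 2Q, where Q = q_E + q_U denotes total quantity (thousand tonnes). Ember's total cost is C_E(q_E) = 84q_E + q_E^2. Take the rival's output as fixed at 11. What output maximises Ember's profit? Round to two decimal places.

29.83

With the rival's output fixed at 11, Ember's profit is π_E = (285 - 2·11 - 2q_E)q_E - (84q_E + q_E²) = (263 - 2q_E)q_E - (84q_E + q_E²).
∂π_E/∂q_E = 179 - 6q_E = 0, so q_E = 179/6.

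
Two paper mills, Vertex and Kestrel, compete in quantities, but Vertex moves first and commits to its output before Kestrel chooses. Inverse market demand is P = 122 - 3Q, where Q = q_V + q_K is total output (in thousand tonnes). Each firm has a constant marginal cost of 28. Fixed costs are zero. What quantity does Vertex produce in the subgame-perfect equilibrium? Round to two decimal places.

The follower Kestrel best-responds to any q_V: π_K = (122 - 3Q)q_K - 28q_K.
∂π_K/∂q_K = 94 - 3q_V - 6q_K = 0 gives the reaction function q_K = (94 - 3q_V)/6.
The leader anticipates this reaction. Substituting into P = 122 - 3Q gives P = 75 - (3/2)q_V, so π_V = (75 - (3/2)q_V)q_V - 28q_V.
Leader FOC: 47 - 3q_V = 0, so q_V = 47/3.
Then q_K = (94 - 3·(47/3))/6 = 47/6.

15.67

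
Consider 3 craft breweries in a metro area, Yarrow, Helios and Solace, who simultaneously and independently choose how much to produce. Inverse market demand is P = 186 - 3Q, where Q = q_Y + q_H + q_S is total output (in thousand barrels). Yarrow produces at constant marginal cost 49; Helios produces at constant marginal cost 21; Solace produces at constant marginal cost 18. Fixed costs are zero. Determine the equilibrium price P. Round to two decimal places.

Yarrow's profit: π_Y = (186 - 3Q)q_Y - (49q_Y). Setting ∂π_Y/∂q_Y = 0: 137 - 6q_Y - 3(q_H + q_S) = 0.
Helios's first-order condition: 165 - 6q_H - 3(q_Y + q_S) = 0.
Solace's profit: π_S = (186 - 3Q)q_S - (18q_S). Setting ∂π_S/∂q_S = 0: 168 - 6q_S - 3(q_Y + q_H) = 0.
Summing all 3 equations gives 470 − 12Q = 0, hence Q = 235/6.
Back-substituting: q_Y = (137 − 235/2)/3 = 13/2, q_H = (165 − 235/2)/3 = 95/6, q_S = (168 − 235/2)/3 = 101/6.
Total output Q = 235/6, so price P = 186 - 3·(235/6) = 137/2.

68.50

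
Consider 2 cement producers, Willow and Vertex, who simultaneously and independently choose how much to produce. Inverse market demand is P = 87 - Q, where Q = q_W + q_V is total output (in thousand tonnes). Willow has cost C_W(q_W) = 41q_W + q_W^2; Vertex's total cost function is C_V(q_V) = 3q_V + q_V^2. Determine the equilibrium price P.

Willow's profit: π_W = (87 - Q)q_W - (41q_W + q_W²). Setting ∂π_W/∂q_W = 0: 46 - 4q_W - (q_V) = 0.
Vertex's profit: π_V = (87 - Q)q_V - (3q_V + q_V²). Setting ∂π_V/∂q_V = 0: 84 - 4q_V - (q_W) = 0.
So q_W = (46 - q_V)/4 and q_V = (84 - q_W)/4.
Substituting one into the other gives q_W = 20/3 and q_V = 58/3.
Total output Q = 26, so price P = 87 - 26 = 61.

61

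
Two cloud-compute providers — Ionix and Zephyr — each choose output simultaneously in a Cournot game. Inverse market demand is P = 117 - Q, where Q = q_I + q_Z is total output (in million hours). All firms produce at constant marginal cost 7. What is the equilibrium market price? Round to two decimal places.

43.67

Each firm earns π_i = (117 - Q)q_i - 7q_i.
First-order condition (treating rivals' output as given): 110 - 2q_i - q_j = 0.
By symmetry each firm produces the same amount; substituting q_j = q_i yields q_i = 110/3.
Total output Q = 220/3, so price P = 117 - 220/3 = 131/3.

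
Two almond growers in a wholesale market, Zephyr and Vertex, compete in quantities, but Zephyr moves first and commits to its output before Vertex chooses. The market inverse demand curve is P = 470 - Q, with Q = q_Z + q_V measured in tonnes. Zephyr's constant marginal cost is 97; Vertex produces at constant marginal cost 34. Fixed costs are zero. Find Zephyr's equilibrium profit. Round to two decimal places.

12012.50

The follower Vertex best-responds to any q_Z: π_V = (470 - Q)q_V - 34q_V.
∂π_V/∂q_V = 436 - q_Z - 2q_V = 0 gives the reaction function q_V = (436 - q_Z)/2.
Zephyr substitutes q_V(q_Z) into its own profit: π_Z = q_Z(470 - q_Z - (436 - q_Z)/2) - 97q_Z = (252 - (1/2)q_Z)q_Z - 97q_Z.
The leader's first-order condition 155 - q_Z = 0 yields q_Z = 155.
Then q_V = (436 - 155)/2 = 281/2.
Price P = 470 - 591/2 = 349/2.
Zephyr's profit: (349/2 - 97)·155 = 12012.5000.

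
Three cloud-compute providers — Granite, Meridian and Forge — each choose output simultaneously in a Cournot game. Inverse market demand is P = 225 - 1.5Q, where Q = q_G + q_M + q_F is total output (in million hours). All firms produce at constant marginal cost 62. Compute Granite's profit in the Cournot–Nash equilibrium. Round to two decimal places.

1107.04

A representative firm's profit is π_i = q_i(225 - 1.5Q) - 62q_i.
First-order condition (treating rivals' output as given): 163 - 3q_i - (3/2)·Σ_{j≠i} q_j = 0.
With identical firms every q_j equals q_i, so Σ_{j≠i} q_j = 2q_i and 163 = 6q_i, giving q_i = 163/6.
Price P = 225 - (3/2)·(163/2) = 411/4.
Granite's profit: (411/4 - 62)·(163/6) = 1107.0417.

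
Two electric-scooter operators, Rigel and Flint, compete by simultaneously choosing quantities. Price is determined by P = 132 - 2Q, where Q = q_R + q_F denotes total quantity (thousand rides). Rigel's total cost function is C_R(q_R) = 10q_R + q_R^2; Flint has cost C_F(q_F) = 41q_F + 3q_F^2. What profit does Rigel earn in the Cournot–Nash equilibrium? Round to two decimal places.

Rigel's profit: π_R = (132 - 2Q)q_R - (10q_R + q_R²). Setting ∂π_R/∂q_R = 0: 122 - 6q_R - 2(q_F) = 0.
Flint's profit: π_F = (132 - 2Q)q_F - (41q_F + 3q_F²). Setting ∂π_F/∂q_F = 0: 91 - 10q_F - 2(q_R) = 0.
Best responses: q_R = (122 - 2q_F)/6, q_F = (91 - 2q_R)/10.
Solving the pair: q_R = 519/28, q_F = 151/28.
Price P = 132 - 2·(335/14) = 589/7.
Rigel's profit: (589/7)·(519/28) - 10·(519/28) - (519/28)² = 1030.7181.

1030.72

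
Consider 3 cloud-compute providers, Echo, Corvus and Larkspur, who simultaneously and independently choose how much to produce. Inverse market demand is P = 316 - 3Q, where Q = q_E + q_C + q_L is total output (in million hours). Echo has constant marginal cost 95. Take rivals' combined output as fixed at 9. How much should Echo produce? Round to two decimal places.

32.33

With rivals' combined output fixed at 9, Echo's profit is π_E = (316 - 3·9 - 3q_E)q_E - (95q_E) = (289 - 3q_E)q_E - (95q_E).
∂π_E/∂q_E = 194 - 6q_E = 0, so q_E = 97/3.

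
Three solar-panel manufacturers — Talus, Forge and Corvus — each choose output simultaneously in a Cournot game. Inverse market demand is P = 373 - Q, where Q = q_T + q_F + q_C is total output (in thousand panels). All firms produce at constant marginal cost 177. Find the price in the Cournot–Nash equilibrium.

226

A representative firm's profit is π_i = q_i(373 - Q) - 177q_i.
First-order condition (treating rivals' output as given): 196 - 2q_i - Σ_{j≠i} q_j = 0.
By symmetry each firm produces the same amount; substituting Σ_{j≠i} q_j = 2q_i yields q_i = 196/4 = 49.
Total output Q = 147, so price P = 373 - 147 = 226.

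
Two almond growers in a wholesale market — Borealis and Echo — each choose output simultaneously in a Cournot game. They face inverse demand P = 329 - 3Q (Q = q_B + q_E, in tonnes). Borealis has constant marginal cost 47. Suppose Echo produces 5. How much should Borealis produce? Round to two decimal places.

With the rival's output fixed at 5, Borealis's profit is π_B = (329 - 3·5 - 3q_B)q_B - (47q_B) = (314 - 3q_B)q_B - (47q_B).
∂π_B/∂q_B = 267 - 6q_B = 0, so q_B = 89/2.

44.50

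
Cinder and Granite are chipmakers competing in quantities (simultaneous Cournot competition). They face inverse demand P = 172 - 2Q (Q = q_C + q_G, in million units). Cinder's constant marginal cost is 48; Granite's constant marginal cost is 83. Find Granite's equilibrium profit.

Cinder's profit: π_C = (172 - 2Q)q_C - (48q_C). Setting ∂π_C/∂q_C = 0: 124 - 4q_C - 2(q_G) = 0.
Granite's first-order condition: 89 - 4q_G - 2(q_C) = 0.
Rearranging gives the reaction functions q_C = (124 - 2q_G)/4 and q_G = (89 - 2q_C)/4.
Solving the pair: q_C = 53/2, q_G = 9.
Price P = 172 - 2·(71/2) = 101.
Granite's profit: (101 - 83)·9 = 162.

162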